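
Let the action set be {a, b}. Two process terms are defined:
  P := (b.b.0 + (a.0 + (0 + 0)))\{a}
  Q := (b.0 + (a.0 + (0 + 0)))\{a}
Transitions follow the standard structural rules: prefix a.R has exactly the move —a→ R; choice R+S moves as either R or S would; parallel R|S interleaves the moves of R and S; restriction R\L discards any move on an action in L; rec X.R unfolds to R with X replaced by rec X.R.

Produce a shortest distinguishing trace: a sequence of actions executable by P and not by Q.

bb

P's transition system — 3 states:
  p0 = (b.b.0 + (a.0 + (0 + 0)))\{a} | -b-> p1
  p1 = (b.0)\{a} | -b-> p2
  p2 = 0\{a} | stopped
Q's transition system — 2 states:
  q0 = (b.0 + (a.0 + (0 + 0)))\{a} | -b-> q1
  q1 = 0\{a} | stopped
Executing bb from P (initial set {p0}):
  [1] b ⇒ {p1}
  [2] b ⇒ {p2}
  ✓ P
Executing bb from Q (initial set {q0}):
  [1] b ⇒ {q1}
  [2] b ⇒ no successor for Q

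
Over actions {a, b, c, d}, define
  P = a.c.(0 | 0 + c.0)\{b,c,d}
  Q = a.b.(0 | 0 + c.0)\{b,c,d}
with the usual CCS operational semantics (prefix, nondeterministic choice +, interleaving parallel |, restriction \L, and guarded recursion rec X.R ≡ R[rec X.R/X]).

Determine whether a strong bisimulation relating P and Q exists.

P's transition system — 3 states:
  s0 = a.c.(0 | 0 + c.0)\{b,c,d} | -a-> s1
  s1 = c.(0 | 0 + c.0)\{b,c,d} | -c-> s2
  s2 = (0 | 0 + c.0)\{b,c,d} | ∅
Q's transition system — 3 states:
  t0 = a.b.(0 | 0 + c.0)\{b,c,d} | -a-> t1
  t1 = b.(0 | 0 + c.0)\{b,c,d} | -b-> t2
  t2 = (0 | 0 + c.0)\{b,c,d} | ∅
Bisimilarity quotient blocks:
  B0 = {s0}
  B1 = {s1}
  B2 = {s2, t2}
  B3 = {t0}
  B4 = {t1}
s0 ∈ B0, t0 ∈ B3 → different blocks

NO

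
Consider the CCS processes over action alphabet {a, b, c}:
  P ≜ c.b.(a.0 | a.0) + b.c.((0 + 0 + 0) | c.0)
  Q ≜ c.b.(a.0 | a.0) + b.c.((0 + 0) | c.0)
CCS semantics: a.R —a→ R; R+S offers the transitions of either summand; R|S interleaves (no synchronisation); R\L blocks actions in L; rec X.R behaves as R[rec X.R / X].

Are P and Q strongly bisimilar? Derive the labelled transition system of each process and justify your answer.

bisimilar

Reachable graph of P (9 states):
  u0 = c.b.(a.0 | a.0) + b.c.((0 + 0 + 0) | c.0) :: =b=> u1, =c=> u2
  u1 = c.((0 + 0 + 0) | c.0) :: =c=> u3
  u2 = b.(a.0 | a.0) :: =b=> u4
  u3 = (0 + 0 + 0) | c.0 :: =c=> u5
  u4 = a.0 | a.0 :: =a=> u6, =a=> u7
  u5 = (0 + 0 + 0) | 0 :: stopped
  u6 = 0 | a.0 :: =a=> u8
  u7 = a.0 | 0 :: =a=> u8
  u8 = 0 | 0 :: stopped
Reachable graph of Q (9 states):
  v0 = c.b.(a.0 | a.0) + b.c.((0 + 0) | c.0) :: =b=> v1, =c=> v2
  v1 = c.((0 + 0) | c.0) :: =c=> v3
  v2 = b.(a.0 | a.0) :: =b=> v4
  v3 = (0 + 0) | c.0 :: =c=> v5
  v4 = a.0 | a.0 :: =a=> v6, =a=> v7
  v5 = (0 + 0) | 0 :: stopped
  v6 = 0 | a.0 :: =a=> v8
  v7 = a.0 | 0 :: =a=> v8
  v8 = 0 | 0 :: stopped
Bisimilarity quotient blocks:
  B0 = {u0, v0}
  B1 = {u2, v2}
  B2 = {u4, v4}
  B3 = {u6, u7, v6, v7}
  B4 = {u5, u8, v5, v8}
  B5 = {u1, v1}
  B6 = {u3, v3}
u0 ∈ B0, v0 ∈ B0 → same block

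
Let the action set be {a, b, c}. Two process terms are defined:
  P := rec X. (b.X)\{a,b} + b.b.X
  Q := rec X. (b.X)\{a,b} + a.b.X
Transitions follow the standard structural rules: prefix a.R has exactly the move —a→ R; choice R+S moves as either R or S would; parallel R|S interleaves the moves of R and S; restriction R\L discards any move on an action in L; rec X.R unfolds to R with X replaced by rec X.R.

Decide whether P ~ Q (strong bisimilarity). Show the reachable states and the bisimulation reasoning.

NO

LTS(P): 2 reachable states
  m0 = rec X. (b.X)\{a,b} + b.b.X ⊢ --b--▸ m1
  m1 = b.(rec X. (b.X)\{a,b} + b.b.X) ⊢ --b--▸ m0
LTS(Q): 2 reachable states
  n0 = rec X. (b.X)\{a,b} + a.b.X ⊢ --a--▸ n1
  n1 = b.(rec X. (b.X)\{a,b} + a.b.X) ⊢ --b--▸ n0
Partition-refinement fixed point:
  B0 = {m0, m1}
  B1 = {n0}
  B2 = {n1}
m0 ∈ B0, n0 ∈ B1 → different blocks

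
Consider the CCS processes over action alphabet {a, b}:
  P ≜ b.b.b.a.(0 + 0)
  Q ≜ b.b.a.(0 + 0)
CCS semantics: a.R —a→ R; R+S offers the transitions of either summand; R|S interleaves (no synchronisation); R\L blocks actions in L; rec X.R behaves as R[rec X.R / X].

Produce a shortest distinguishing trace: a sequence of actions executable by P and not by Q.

bbb

P's transition system — 5 states:
  s0 = b.b.b.a.(0 + 0) has moves —b→ s1
  s1 = b.b.a.(0 + 0) has moves —b→ s2
  s2 = b.a.(0 + 0) has moves —b→ s3
  s3 = a.(0 + 0) has moves —a→ s4
  s4 = 0 + 0 has moves ·
Q's transition system — 4 states:
  t0 = b.b.a.(0 + 0) has moves —b→ t1
  t1 = b.a.(0 + 0) has moves —b→ t2
  t2 = a.(0 + 0) has moves —a→ t3
  t3 = 0 + 0 has moves ·
Executing bbb from P (initial set {s0}):
  after b @ step 1: {s1}
  after b @ step 2: {s2}
  after b @ step 3: {s3}
  P completes σ.
Executing bbb from Q (initial set {t0}):
  after b @ step 1: {t1}
  after b @ step 2: {t2}
  after b @ step 3: ∅ (Q stuck)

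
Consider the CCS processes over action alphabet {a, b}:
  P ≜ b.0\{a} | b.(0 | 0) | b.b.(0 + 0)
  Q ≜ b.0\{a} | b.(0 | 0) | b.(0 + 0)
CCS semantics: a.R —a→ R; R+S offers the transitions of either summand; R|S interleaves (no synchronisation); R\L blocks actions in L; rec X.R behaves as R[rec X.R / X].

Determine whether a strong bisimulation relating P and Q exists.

LTS(P): 12 reachable states
  u0 = b.0\{a} | b.(0 | 0) | b.b.(0 + 0) → =b=> u1, =b=> u2, =b=> u3
  u1 = 0\{a} | b.(0 | 0) | b.b.(0 + 0) → =b=> u4, =b=> u5
  u2 = b.0\{a} | (0 | 0) | b.b.(0 + 0) → =b=> u4, =b=> u6
  u3 = b.0\{a} | b.(0 | 0) | b.(0 + 0) → =b=> u5, =b=> u6, =b=> u7
  u4 = 0\{a} | (0 | 0) | b.b.(0 + 0) → =b=> u8
  u5 = 0\{a} | b.(0 | 0) | b.(0 + 0) → =b=> u8, =b=> u9
  u6 = b.0\{a} | (0 | 0) | b.(0 + 0) → =b=> u10, =b=> u8
  u7 = b.0\{a} | b.(0 | 0) | (0 + 0) → =b=> u10, =b=> u9
  u8 = 0\{a} | (0 | 0) | b.(0 + 0) → =b=> u11
  u9 = 0\{a} | b.(0 | 0) | (0 + 0) → =b=> u11
  u10 = b.0\{a} | (0 | 0) | (0 + 0) → =b=> u11
  u11 = 0\{a} | (0 | 0) | (0 + 0) → deadlocked
LTS(Q): 8 reachable states
  v0 = b.0\{a} | b.(0 | 0) | b.(0 + 0) → =b=> v1, =b=> v2, =b=> v3
  v1 = 0\{a} | b.(0 | 0) | b.(0 + 0) → =b=> v4, =b=> v5
  v2 = b.0\{a} | (0 | 0) | b.(0 + 0) → =b=> v4, =b=> v6
  v3 = b.0\{a} | b.(0 | 0) | (0 + 0) → =b=> v5, =b=> v6
  v4 = 0\{a} | (0 | 0) | b.(0 + 0) → =b=> v7
  v5 = 0\{a} | b.(0 | 0) | (0 + 0) → =b=> v7
  v6 = b.0\{a} | (0 | 0) | (0 + 0) → =b=> v7
  v7 = 0\{a} | (0 | 0) | (0 + 0) → deadlocked
Coarsest stable partition (strong bisimilarity classes):
  B0 = {u0}
  B1 = {u1, u2, u3, v0}
  B2 = {u4, u5, u6, u7, v1, v2, v3}
  B3 = {u10, u8, u9, v4, v5, v6}
  B4 = {u11, v7}
u0 ∈ B0, v0 ∈ B1 → different blocks

not bisimilar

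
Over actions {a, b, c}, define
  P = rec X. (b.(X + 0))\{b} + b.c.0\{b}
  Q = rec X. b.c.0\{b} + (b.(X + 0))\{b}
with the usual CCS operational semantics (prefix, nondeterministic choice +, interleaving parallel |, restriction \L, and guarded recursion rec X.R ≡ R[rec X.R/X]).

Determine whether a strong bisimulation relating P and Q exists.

YES

P's transition system — 3 states:
  p0 = rec X. (b.(X + 0))\{b} + b.c.0\{b} → ··b··> p1
  p1 = c.0\{b} → ··c··> p2
  p2 = 0\{b} → ∅
Q's transition system — 3 states:
  q0 = rec X. b.c.0\{b} + (b.(X + 0))\{b} → ··b··> q1
  q1 = c.0\{b} → ··c··> q2
  q2 = 0\{b} → ∅
Bisimilarity quotient blocks:
  B0 = {p0, q0}
  B1 = {p1, q1}
  B2 = {p2, q2}
p0 ∈ B0, q0 ∈ B0 → same block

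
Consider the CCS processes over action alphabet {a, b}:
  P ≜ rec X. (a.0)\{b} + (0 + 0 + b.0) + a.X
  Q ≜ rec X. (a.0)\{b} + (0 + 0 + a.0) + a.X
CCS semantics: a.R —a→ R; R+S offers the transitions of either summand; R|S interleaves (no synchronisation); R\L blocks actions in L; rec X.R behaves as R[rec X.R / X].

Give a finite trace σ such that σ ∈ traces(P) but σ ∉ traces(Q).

b

LTS(P): 3 reachable states
  m0 = rec X. (a.0)\{b} + (0 + 0 + b.0) + a.X | =a=> m0, =a=> m1, =b=> m2
  m1 = 0\{b} | deadlocked
  m2 = 0 | deadlocked
LTS(Q): 3 reachable states
  n0 = rec X. (a.0)\{b} + (0 + 0 + a.0) + a.X | =a=> n0, =a=> n1, =a=> n2
  n1 = 0 | deadlocked
  n2 = 0\{b} | deadlocked
Run σ = ⟨b⟩ on P: start {m0}
  after b @ step 1: {m2}
  ✓ P
Run σ = ⟨b⟩ on Q: start {n0}
  after b @ step 1: no successor for Q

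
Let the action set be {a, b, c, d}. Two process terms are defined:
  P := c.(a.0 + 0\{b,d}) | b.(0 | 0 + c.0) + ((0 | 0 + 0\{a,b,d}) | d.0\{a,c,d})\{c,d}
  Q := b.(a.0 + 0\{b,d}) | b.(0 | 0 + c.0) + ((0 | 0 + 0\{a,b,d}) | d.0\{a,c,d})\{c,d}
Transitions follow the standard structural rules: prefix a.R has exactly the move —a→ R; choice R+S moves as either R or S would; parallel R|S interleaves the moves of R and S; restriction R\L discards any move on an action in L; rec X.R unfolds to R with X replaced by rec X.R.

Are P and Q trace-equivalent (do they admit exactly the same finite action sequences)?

P's transition system — 9 states:
  s0 = c.(a.0 + 0\{b,d}) | b.(0 | 0 + c.0) + ((0 | 0 + 0\{a,b,d}) | d.0\{a,c,d})\{c,d} :: ··b··> s1, ··c··> s2
  s1 = c.(a.0 + 0\{b,d}) | (0 | 0 + c.0) :: ··c··> s3, ··c··> s4
  s2 = (a.0 + 0\{b,d}) | b.(0 | 0 + c.0) :: ··a··> s5, ··b··> s3
  s3 = (a.0 + 0\{b,d}) | (0 | 0 + c.0) :: ··a··> s6, ··c··> s7
  s4 = c.(a.0 + 0\{b,d}) | 0 :: ··c··> s7
  s5 = 0 | b.(0 | 0 + c.0) :: ··b··> s6
  s6 = 0 | (0 | 0 + c.0) :: ··c··> s8
  s7 = (a.0 + 0\{b,d}) | 0 :: ··a··> s8
  s8 = 0 | 0 :: (no moves)
Q's transition system — 9 states:
  t0 = b.(a.0 + 0\{b,d}) | b.(0 | 0 + c.0) + ((0 | 0 + 0\{a,b,d}) | d.0\{a,c,d})\{c,d} :: ··b··> t1, ··b··> t2
  t1 = (a.0 + 0\{b,d}) | b.(0 | 0 + c.0) :: ··a··> t3, ··b··> t4
  t2 = b.(a.0 + 0\{b,d}) | (0 | 0 + c.0) :: ··b··> t4, ··c··> t5
  t3 = 0 | b.(0 | 0 + c.0) :: ··b··> t6
  t4 = (a.0 + 0\{b,d}) | (0 | 0 + c.0) :: ··a··> t6, ··c··> t7
  t5 = b.(a.0 + 0\{b,d}) | 0 :: ··b··> t7
  t6 = 0 | (0 | 0 + c.0) :: ··c··> t8
  t7 = (a.0 + 0\{b,d}) | 0 :: ··a··> t8
  t8 = 0 | 0 :: (no moves)
Executing c from P (initial set {s0}):
  after c @ step 1: {s2}
  ✓ P
Executing c from Q (initial set {t0}):
  after c @ step 1: no successor for Q

NO — witness ⟨c⟩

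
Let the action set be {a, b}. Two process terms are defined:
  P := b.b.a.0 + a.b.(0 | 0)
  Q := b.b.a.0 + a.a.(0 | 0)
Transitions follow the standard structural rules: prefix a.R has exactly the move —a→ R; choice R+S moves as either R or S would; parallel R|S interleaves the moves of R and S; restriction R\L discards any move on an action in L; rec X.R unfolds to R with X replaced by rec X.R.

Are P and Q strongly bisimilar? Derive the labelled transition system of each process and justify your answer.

P ≁ Q

P's transition system — 6 states:
  p0 = b.b.a.0 + a.b.(0 | 0) has moves —a→ p1, —b→ p2
  p1 = b.(0 | 0) has moves —b→ p3
  p2 = b.a.0 has moves —b→ p4
  p3 = 0 | 0 has moves (no moves)
  p4 = a.0 has moves —a→ p5
  p5 = 0 has moves (no moves)
Q's transition system — 6 states:
  q0 = b.b.a.0 + a.a.(0 | 0) has moves —a→ q1, —b→ q2
  q1 = a.(0 | 0) has moves —a→ q3
  q2 = b.a.0 has moves —b→ q4
  q3 = 0 | 0 has moves (no moves)
  q4 = a.0 has moves —a→ q5
  q5 = 0 has moves (no moves)
Partition-refinement fixed point:
  B0 = {p0}
  B1 = {p2, q2}
  B2 = {p4, q1, q4}
  B3 = {p3, p5, q3, q5}
  B4 = {p1}
  B5 = {q0}
p0 ∈ B0, q0 ∈ B5 → different blocks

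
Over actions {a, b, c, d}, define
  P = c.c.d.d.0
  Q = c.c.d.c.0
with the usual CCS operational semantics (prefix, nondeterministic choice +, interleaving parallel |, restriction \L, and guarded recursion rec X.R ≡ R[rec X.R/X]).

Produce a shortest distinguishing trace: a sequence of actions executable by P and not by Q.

ccdd

Reachable graph of P (5 states):
  u0 = c.c.d.d.0 ⊢ =c=> u1
  u1 = c.d.d.0 ⊢ =c=> u2
  u2 = d.d.0 ⊢ =d=> u3
  u3 = d.0 ⊢ =d=> u4
  u4 = 0 ⊢ deadlocked
Reachable graph of Q (5 states):
  v0 = c.c.d.c.0 ⊢ =c=> v1
  v1 = c.d.c.0 ⊢ =c=> v2
  v2 = d.c.0 ⊢ =d=> v3
  v3 = c.0 ⊢ =c=> v4
  v4 = 0 ⊢ deadlocked
Executing ccdd from P (initial set {u0}):
  [1] c ⇒ {u1}
  [2] c ⇒ {u2}
  [3] d ⇒ {u3}
  [4] d ⇒ {u4}
  ✓ P
Executing ccdd from Q (initial set {v0}):
  [1] c ⇒ {v1}
  [2] c ⇒ {v2}
  [3] d ⇒ {v3}
  [4] d ⇒ ∅ (Q stuck)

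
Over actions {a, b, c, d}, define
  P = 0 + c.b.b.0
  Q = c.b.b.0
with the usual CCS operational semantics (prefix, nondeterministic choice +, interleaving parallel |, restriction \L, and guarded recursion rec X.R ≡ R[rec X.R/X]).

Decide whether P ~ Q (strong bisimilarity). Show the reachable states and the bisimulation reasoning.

Reachable graph of P (4 states):
  u0 = 0 + c.b.b.0 → =c=> u1
  u1 = b.b.0 → =b=> u2
  u2 = b.0 → =b=> u3
  u3 = 0 → ∅
Reachable graph of Q (4 states):
  v0 = c.b.b.0 → =c=> v1
  v1 = b.b.0 → =b=> v2
  v2 = b.0 → =b=> v3
  v3 = 0 → ∅
Bisimilarity quotient blocks:
  B0 = {u0, v0}
  B1 = {u1, v1}
  B2 = {u2, v2}
  B3 = {u3, v3}
u0 ∈ B0, v0 ∈ B0 → same block

P ~ Q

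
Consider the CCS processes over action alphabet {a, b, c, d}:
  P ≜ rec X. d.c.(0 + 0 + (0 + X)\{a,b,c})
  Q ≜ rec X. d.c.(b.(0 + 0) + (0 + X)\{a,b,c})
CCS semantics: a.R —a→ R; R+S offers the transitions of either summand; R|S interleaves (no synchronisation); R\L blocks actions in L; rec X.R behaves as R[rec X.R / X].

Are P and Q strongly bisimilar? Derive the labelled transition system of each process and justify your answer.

P ≁ Q

Reachable graph of P (4 states):
  s0 = rec X. d.c.(0 + 0 + (0 + X)\{a,b,c}) | =d=> s1
  s1 = c.(0 + 0 + (0 + (rec X. d.c.(0 + 0 + (0 + X)\{a,b,c})))\{a,b,c}) | =c=> s2
  s2 = 0 + 0 + (0 + (rec X. d.c.(0 + 0 + (0 + X)\{a,b,c})))\{a,b,c} | =d=> s3
  s3 = (c.(0 + 0 + (0 + (rec X. d.c.(0 + 0 + (0 + X)\{a,b,c})))\{a,b,c}))\{a,b,c} | deadlocked
Reachable graph of Q (5 states):
  t0 = rec X. d.c.(b.(0 + 0) + (0 + X)\{a,b,c}) | =d=> t1
  t1 = c.(b.(0 + 0) + (0 + (rec X. d.c.(b.(0 + 0) + (0 + X)\{a,b,c})))\{a,b,c}) | =c=> t2
  t2 = b.(0 + 0) + (0 + (rec X. d.c.(b.(0 + 0) + (0 + X)\{a,b,c})))\{a,b,c} | =b=> t3, =d=> t4
  t3 = 0 + 0 | deadlocked
  t4 = (c.(b.(0 + 0) + (0 + (rec X. d.c.(b.(0 + 0) + (0 + X)\{a,b,c})))\{a,b,c}))\{a,b,c} | deadlocked
Bisimilarity quotient blocks:
  B0 = {s0}
  B1 = {s1}
  B2 = {s2}
  B3 = {s3, t3, t4}
  B4 = {t0}
  B5 = {t1}
  B6 = {t2}
s0 ∈ B0, t0 ∈ B4 → different blocks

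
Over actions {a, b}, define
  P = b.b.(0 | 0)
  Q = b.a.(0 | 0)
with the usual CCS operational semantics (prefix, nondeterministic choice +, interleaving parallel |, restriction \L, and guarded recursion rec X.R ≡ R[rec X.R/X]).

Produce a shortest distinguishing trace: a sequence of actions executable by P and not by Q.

bb

Reachable graph of P (3 states):
  m0 = b.b.(0 | 0) → --b--▸ m1
  m1 = b.(0 | 0) → --b--▸ m2
  m2 = 0 | 0 → (no moves)
Reachable graph of Q (3 states):
  n0 = b.a.(0 | 0) → --b--▸ n1
  n1 = a.(0 | 0) → --a--▸ n2
  n2 = 0 | 0 → (no moves)
Executing bb from P (initial set {m0}):
  [1] b ⇒ {m1}
  [2] b ⇒ {m2}
  — P admits the full trace.
Executing bb from Q (initial set {n0}):
  [1] b ⇒ {n1}
  [2] b ⇒ no successor for Q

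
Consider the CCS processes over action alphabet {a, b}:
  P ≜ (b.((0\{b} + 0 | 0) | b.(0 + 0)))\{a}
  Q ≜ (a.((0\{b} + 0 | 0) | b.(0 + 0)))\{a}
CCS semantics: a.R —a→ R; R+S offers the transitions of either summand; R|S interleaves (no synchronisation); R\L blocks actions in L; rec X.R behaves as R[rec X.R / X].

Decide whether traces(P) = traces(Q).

traces(P) ≠ traces(Q) — witness ⟨b⟩

LTS(P): 3 reachable states
  u0 = (b.((0\{b} + 0 | 0) | b.(0 + 0)))\{a} :: =b=> u1
  u1 = ((0\{b} + 0 | 0) | b.(0 + 0))\{a} :: =b=> u2
  u2 = ((0\{b} + 0 | 0) | (0 + 0))\{a} :: ∅
LTS(Q): 1 reachable states
  v0 = (a.((0\{b} + 0 | 0) | b.(0 + 0)))\{a} :: ∅
Executing b from P (initial set {u0}):
  after b @ step 1: {u1}
  P completes σ.
Executing b from Q (initial set {v0}):
  after b @ step 1: no successor for Q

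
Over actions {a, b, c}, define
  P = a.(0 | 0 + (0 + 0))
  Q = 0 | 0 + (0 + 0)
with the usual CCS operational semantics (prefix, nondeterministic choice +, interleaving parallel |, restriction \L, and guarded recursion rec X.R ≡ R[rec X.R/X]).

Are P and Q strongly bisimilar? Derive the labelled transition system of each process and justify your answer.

P ≁ Q

LTS(P): 2 reachable states
  u0 = a.(0 | 0 + (0 + 0)) ⊢ =a=> u1
  u1 = 0 | 0 + (0 + 0) ⊢ deadlocked
LTS(Q): 1 reachable states
  v0 = 0 | 0 + (0 + 0) ⊢ deadlocked
Bisimilarity quotient blocks:
  B0 = {u0}
  B1 = {u1, v0}
u0 ∈ B0, v0 ∈ B1 → different blocks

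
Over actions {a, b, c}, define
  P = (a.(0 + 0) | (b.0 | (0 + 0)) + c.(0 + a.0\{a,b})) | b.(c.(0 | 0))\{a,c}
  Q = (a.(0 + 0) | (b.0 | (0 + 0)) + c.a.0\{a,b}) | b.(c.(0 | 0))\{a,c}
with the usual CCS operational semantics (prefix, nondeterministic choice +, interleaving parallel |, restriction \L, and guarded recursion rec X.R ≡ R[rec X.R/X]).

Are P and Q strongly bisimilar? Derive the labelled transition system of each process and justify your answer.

LTS(P): 12 reachable states
  m0 = (a.(0 + 0) | (b.0 | (0 + 0)) + c.(0 + a.0\{a,b})) | b.(c.(0 | 0))\{a,c} | --a--▸ m1, --b--▸ m2, --b--▸ m3, --c--▸ m4
  m1 = (0 + 0) | (b.0 | (0 + 0)) | b.(c.(0 | 0))\{a,c} | --b--▸ m5, --b--▸ m6
  m2 = (a.(0 + 0) | (b.0 | (0 + 0)) + c.(0 + a.0\{a,b})) | (c.(0 | 0))\{a,c} | --a--▸ m6, --b--▸ m7, --c--▸ m8
  m3 = a.(0 + 0) | (0 | (0 + 0)) | b.(c.(0 | 0))\{a,c} | --a--▸ m5, --b--▸ m7
  m4 = (0 + a.0\{a,b}) | b.(c.(0 | 0))\{a,c} | --a--▸ m9, --b--▸ m8
  m5 = (0 + 0) | (0 | (0 + 0)) | b.(c.(0 | 0))\{a,c} | --b--▸ m10
  m6 = (0 + 0) | (b.0 | (0 + 0)) | (c.(0 | 0))\{a,c} | --b--▸ m10
  m7 = a.(0 + 0) | (0 | (0 + 0)) | (c.(0 | 0))\{a,c} | --a--▸ m10
  m8 = (0 + a.0\{a,b}) | (c.(0 | 0))\{a,c} | --a--▸ m11
  m9 = 0\{a,b} | b.(c.(0 | 0))\{a,c} | --b--▸ m11
  m10 = (0 + 0) | (0 | (0 + 0)) | (c.(0 | 0))\{a,c} | ·
  m11 = 0\{a,b} | (c.(0 | 0))\{a,c} | ·
LTS(Q): 12 reachable states
  n0 = (a.(0 + 0) | (b.0 | (0 + 0)) + c.a.0\{a,b}) | b.(c.(0 | 0))\{a,c} | --a--▸ n1, --b--▸ n2, --b--▸ n3, --c--▸ n4
  n1 = (0 + 0) | (b.0 | (0 + 0)) | b.(c.(0 | 0))\{a,c} | --b--▸ n5, --b--▸ n6
  n2 = (a.(0 + 0) | (b.0 | (0 + 0)) + c.a.0\{a,b}) | (c.(0 | 0))\{a,c} | --a--▸ n6, --b--▸ n7, --c--▸ n8
  n3 = a.(0 + 0) | (0 | (0 + 0)) | b.(c.(0 | 0))\{a,c} | --a--▸ n5, --b--▸ n7
  n4 = a.0\{a,b} | b.(c.(0 | 0))\{a,c} | --a--▸ n9, --b--▸ n8
  n5 = (0 + 0) | (0 | (0 + 0)) | b.(c.(0 | 0))\{a,c} | --b--▸ n10
  n6 = (0 + 0) | (b.0 | (0 + 0)) | (c.(0 | 0))\{a,c} | --b--▸ n10
  n7 = a.(0 + 0) | (0 | (0 + 0)) | (c.(0 | 0))\{a,c} | --a--▸ n10
  n8 = a.0\{a,b} | (c.(0 | 0))\{a,c} | --a--▸ n11
  n9 = 0\{a,b} | b.(c.(0 | 0))\{a,c} | --b--▸ n11
  n10 = (0 + 0) | (0 | (0 + 0)) | (c.(0 | 0))\{a,c} | ·
  n11 = 0\{a,b} | (c.(0 | 0))\{a,c} | ·
Coarsest stable partition (strong bisimilarity classes):
  B0 = {m0, n0}
  B1 = {m3, m4, n3, n4}
  B2 = {m7, m8, n7, n8}
  B3 = {m10, m11, n10, n11}
  B4 = {m5, m6, m9, n5, n6, n9}
  B5 = {m2, n2}
  B6 = {m1, n1}
m0 ∈ B0, n0 ∈ B0 → same block

YES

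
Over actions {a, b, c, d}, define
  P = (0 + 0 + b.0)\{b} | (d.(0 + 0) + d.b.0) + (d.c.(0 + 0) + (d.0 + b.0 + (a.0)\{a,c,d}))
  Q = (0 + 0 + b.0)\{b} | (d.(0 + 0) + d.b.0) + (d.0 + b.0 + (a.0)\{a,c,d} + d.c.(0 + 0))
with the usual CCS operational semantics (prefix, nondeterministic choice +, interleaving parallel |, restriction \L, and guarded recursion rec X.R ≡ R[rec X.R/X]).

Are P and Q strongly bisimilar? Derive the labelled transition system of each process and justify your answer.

P's transition system — 7 states:
  m0 = (0 + 0 + b.0)\{b} | (d.(0 + 0) + d.b.0) + (d.c.(0 + 0) + (d.0 + b.0 + (a.0)\{a,c,d})) ⊢ ··b··> m1, ··d··> m1, ··d··> m2, ··d··> m3, ··d··> m4
  m1 = 0 ⊢ ·
  m2 = (0 + 0 + b.0)\{b} | (0 + 0) ⊢ ·
  m3 = (0 + 0 + b.0)\{b} | b.0 ⊢ ··b··> m5
  m4 = c.(0 + 0) ⊢ ··c··> m6
  m5 = (0 + 0 + b.0)\{b} | 0 ⊢ ·
  m6 = 0 + 0 ⊢ ·
Q's transition system — 7 states:
  n0 = (0 + 0 + b.0)\{b} | (d.(0 + 0) + d.b.0) + (d.0 + b.0 + (a.0)\{a,c,d} + d.c.(0 + 0)) ⊢ ··b··> n1, ··d··> n1, ··d··> n2, ··d··> n3, ··d··> n4
  n1 = 0 ⊢ ·
  n2 = (0 + 0 + b.0)\{b} | (0 + 0) ⊢ ·
  n3 = (0 + 0 + b.0)\{b} | b.0 ⊢ ··b··> n5
  n4 = c.(0 + 0) ⊢ ··c··> n6
  n5 = (0 + 0 + b.0)\{b} | 0 ⊢ ·
  n6 = 0 + 0 ⊢ ·
Bisimilarity quotient blocks:
  B0 = {m0, n0}
  B1 = {m1, m2, m5, m6, n1, n2, n5, n6}
  B2 = {m4, n4}
  B3 = {m3, n3}
m0 ∈ B0, n0 ∈ B0 → same block

P ~ Q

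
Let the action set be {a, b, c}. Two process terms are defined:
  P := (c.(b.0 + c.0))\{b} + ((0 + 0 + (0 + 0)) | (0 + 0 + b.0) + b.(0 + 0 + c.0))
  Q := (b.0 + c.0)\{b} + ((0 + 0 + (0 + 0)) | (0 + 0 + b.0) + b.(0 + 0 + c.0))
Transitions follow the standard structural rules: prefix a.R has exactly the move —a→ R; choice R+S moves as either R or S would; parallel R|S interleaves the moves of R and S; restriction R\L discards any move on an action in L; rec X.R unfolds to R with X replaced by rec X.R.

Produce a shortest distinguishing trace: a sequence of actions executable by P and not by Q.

P's transition system — 6 states:
  p0 = (c.(b.0 + c.0))\{b} + ((0 + 0 + (0 + 0)) | (0 + 0 + b.0) + b.(0 + 0 + c.0)) ⊢ -b-> p1, -b-> p2, -c-> p3
  p1 = (0 + 0 + (0 + 0)) | 0 ⊢ ·
  p2 = 0 + 0 + c.0 ⊢ -c-> p4
  p3 = (b.0 + c.0)\{b} ⊢ -c-> p5
  p4 = 0 ⊢ ·
  p5 = 0\{b} ⊢ ·
Q's transition system — 5 states:
  q0 = (b.0 + c.0)\{b} + ((0 + 0 + (0 + 0)) | (0 + 0 + b.0) + b.(0 + 0 + c.0)) ⊢ -b-> q1, -b-> q2, -c-> q3
  q1 = (0 + 0 + (0 + 0)) | 0 ⊢ ·
  q2 = 0 + 0 + c.0 ⊢ -c-> q4
  q3 = 0\{b} ⊢ ·
  q4 = 0 ⊢ ·
Run σ = ⟨cc⟩ on P: start {p0}
  step 1 (c): {p3}
  step 2 (c): {p5}
  P completes σ.
Run σ = ⟨cc⟩ on Q: start {q0}
  step 1 (c): {q3}
  step 2 (c): no successor for Q

cc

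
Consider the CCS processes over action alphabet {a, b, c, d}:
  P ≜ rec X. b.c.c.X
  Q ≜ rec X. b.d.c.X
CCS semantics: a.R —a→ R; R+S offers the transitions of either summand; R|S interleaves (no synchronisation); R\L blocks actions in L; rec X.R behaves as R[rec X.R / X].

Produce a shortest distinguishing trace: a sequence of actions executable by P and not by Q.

bc

LTS(P): 3 reachable states
  m0 = rec X. b.c.c.X :: --b--▸ m1
  m1 = c.c.(rec X. b.c.c.X) :: --c--▸ m2
  m2 = c.(rec X. b.c.c.X) :: --c--▸ m0
LTS(Q): 3 reachable states
  n0 = rec X. b.d.c.X :: --b--▸ n1
  n1 = d.c.(rec X. b.d.c.X) :: --d--▸ n2
  n2 = c.(rec X. b.d.c.X) :: --c--▸ n0
Run σ = ⟨bc⟩ on P: start {m0}
  after b @ step 1: {m1}
  after c @ step 2: {m2}
  P completes σ.
Run σ = ⟨bc⟩ on Q: start {n0}
  after b @ step 1: {n1}
  after c @ step 2: no successor for Q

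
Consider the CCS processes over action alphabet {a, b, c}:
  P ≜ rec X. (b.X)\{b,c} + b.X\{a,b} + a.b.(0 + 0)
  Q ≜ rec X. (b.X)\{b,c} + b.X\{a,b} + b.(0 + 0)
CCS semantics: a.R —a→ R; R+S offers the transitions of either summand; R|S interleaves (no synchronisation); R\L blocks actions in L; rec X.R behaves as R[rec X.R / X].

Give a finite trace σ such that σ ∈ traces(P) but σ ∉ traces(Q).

Reachable graph of P (4 states):
  p0 = rec X. (b.X)\{b,c} + b.X\{a,b} + a.b.(0 + 0) has moves —a→ p1, —b→ p2
  p1 = b.(0 + 0) has moves —b→ p3
  p2 = (rec X. (b.X)\{b,c} + b.X\{a,b} + a.b.(0 + 0))\{a,b} has moves ∅
  p3 = 0 + 0 has moves ∅
Reachable graph of Q (3 states):
  q0 = rec X. (b.X)\{b,c} + b.X\{a,b} + b.(0 + 0) has moves —b→ q1, —b→ q2
  q1 = (rec X. (b.X)\{b,c} + b.X\{a,b} + b.(0 + 0))\{a,b} has moves ∅
  q2 = 0 + 0 has moves ∅
Trace ⟨a⟩ through P, begin at {p0}:
  after a @ step 1: {p1}
  — P admits the full trace.
Trace ⟨a⟩ through Q, begin at {q0}:
  after a @ step 1: ∅ (Q stuck)

a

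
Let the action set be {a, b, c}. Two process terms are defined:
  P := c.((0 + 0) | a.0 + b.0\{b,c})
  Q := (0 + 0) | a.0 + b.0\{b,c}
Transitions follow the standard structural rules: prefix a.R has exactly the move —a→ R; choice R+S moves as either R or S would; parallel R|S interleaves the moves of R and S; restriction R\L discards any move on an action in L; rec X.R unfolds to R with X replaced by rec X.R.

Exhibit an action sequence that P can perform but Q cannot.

c

P's transition system — 4 states:
  p0 = c.((0 + 0) | a.0 + b.0\{b,c}) has moves ··c··> p1
  p1 = (0 + 0) | a.0 + b.0\{b,c} has moves ··a··> p2, ··b··> p3
  p2 = (0 + 0) | 0 has moves ·
  p3 = 0\{b,c} has moves ·
Q's transition system — 3 states:
  q0 = (0 + 0) | a.0 + b.0\{b,c} has moves ··a··> q1, ··b··> q2
  q1 = (0 + 0) | 0 has moves ·
  q2 = 0\{b,c} has moves ·
Trace ⟨c⟩ through P, begin at {p0}:
  step 1 (c): {p1}
  ✓ P
Trace ⟨c⟩ through Q, begin at {q0}:
  step 1 (c): ∅  — Q cannot continue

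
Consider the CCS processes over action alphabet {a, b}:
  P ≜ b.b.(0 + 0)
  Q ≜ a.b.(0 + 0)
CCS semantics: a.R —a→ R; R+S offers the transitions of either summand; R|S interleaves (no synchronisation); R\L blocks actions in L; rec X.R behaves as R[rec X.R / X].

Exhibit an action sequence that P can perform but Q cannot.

b

LTS(P): 3 reachable states
  p0 = b.b.(0 + 0) has moves —b→ p1
  p1 = b.(0 + 0) has moves —b→ p2
  p2 = 0 + 0 has moves stopped
LTS(Q): 3 reachable states
  q0 = a.b.(0 + 0) has moves —a→ q1
  q1 = b.(0 + 0) has moves —b→ q2
  q2 = 0 + 0 has moves stopped
Trace ⟨b⟩ through P, begin at {p0}:
  after b @ step 1: {p1}
  P completes σ.
Trace ⟨b⟩ through Q, begin at {q0}:
  after b @ step 1: no successor for Q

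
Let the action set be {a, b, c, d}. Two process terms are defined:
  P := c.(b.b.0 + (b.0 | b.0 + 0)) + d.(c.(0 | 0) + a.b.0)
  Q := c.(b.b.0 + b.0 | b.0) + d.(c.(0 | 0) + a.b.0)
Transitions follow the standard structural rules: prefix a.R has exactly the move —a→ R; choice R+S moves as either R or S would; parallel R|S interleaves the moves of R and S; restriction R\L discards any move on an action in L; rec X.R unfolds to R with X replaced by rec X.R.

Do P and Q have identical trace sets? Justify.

P's transition system — 8 states:
  s0 = c.(b.b.0 + (b.0 | b.0 + 0)) + d.(c.(0 | 0) + a.b.0) | -c-> s1, -d-> s2
  s1 = b.b.0 + (b.0 | b.0 + 0) | -b-> s3, -b-> s4, -b-> s5
  s2 = c.(0 | 0) + a.b.0 | -a-> s4, -c-> s6
  s3 = 0 | b.0 | -b-> s6
  s4 = b.0 | -b-> s7
  s5 = b.0 | 0 | -b-> s6
  s6 = 0 | 0 | ·
  s7 = 0 | ·
Q's transition system — 8 states:
  t0 = c.(b.b.0 + b.0 | b.0) + d.(c.(0 | 0) + a.b.0) | -c-> t1, -d-> t2
  t1 = b.b.0 + b.0 | b.0 | -b-> t3, -b-> t4, -b-> t5
  t2 = c.(0 | 0) + a.b.0 | -a-> t4, -c-> t6
  t3 = 0 | b.0 | -b-> t6
  t4 = b.0 | -b-> t7
  t5 = b.0 | 0 | -b-> t6
  t6 = 0 | 0 | ·
  t7 = 0 | ·
Partition-refinement fixed point:
  B0 = {s0, t0}
  B1 = {s1, t1}
  B2 = {s3, s4, s5, t3, t4, t5}
  B3 = {s6, s7, t6, t7}
  B4 = {s2, t2}
s0 ∈ B0, t0 ∈ B0 → same block
Bisimilar ⇒ trace-equivalent.

YES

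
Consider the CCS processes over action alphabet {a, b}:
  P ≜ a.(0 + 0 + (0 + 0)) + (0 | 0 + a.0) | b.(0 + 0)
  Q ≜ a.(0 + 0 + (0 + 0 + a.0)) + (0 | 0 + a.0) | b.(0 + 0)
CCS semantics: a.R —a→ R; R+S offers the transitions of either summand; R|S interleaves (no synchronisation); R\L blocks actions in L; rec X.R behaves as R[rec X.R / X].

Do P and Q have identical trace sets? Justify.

NO — witness ⟨aa⟩

P's transition system — 5 states:
  m0 = a.(0 + 0 + (0 + 0)) + (0 | 0 + a.0) | b.(0 + 0) | -a-> m1, -a-> m2, -b-> m3
  m1 = 0 + 0 + (0 + 0) | ∅
  m2 = 0 | b.(0 + 0) | -b-> m4
  m3 = (0 | 0 + a.0) | (0 + 0) | -a-> m4
  m4 = 0 | (0 + 0) | ∅
Q's transition system — 6 states:
  n0 = a.(0 + 0 + (0 + 0 + a.0)) + (0 | 0 + a.0) | b.(0 + 0) | -a-> n1, -a-> n2, -b-> n3
  n1 = 0 + 0 + (0 + 0 + a.0) | -a-> n4
  n2 = 0 | b.(0 + 0) | -b-> n5
  n3 = (0 | 0 + a.0) | (0 + 0) | -a-> n5
  n4 = 0 | ∅
  n5 = 0 | (0 + 0) | ∅
Trace ⟨aa⟩ through Q, begin at {n0}:
  step 1 (a): {n1, n2}
  step 2 (a): {n4}
  ✓ Q
Trace ⟨aa⟩ through P, begin at {m0}:
  step 1 (a): {m1, m2}
  step 2 (a): no successor for P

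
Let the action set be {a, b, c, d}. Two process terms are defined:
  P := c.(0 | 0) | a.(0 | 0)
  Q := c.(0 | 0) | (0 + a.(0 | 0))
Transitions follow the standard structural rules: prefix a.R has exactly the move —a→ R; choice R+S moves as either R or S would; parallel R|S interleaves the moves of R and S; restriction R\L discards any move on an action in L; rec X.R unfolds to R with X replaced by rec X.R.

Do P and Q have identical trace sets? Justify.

Reachable graph of P (4 states):
  u0 = c.(0 | 0) | a.(0 | 0) :: -a-> u1, -c-> u2
  u1 = c.(0 | 0) | (0 | 0) :: -c-> u3
  u2 = 0 | 0 | a.(0 | 0) :: -a-> u3
  u3 = 0 | 0 | (0 | 0) :: deadlocked
Reachable graph of Q (4 states):
  v0 = c.(0 | 0) | (0 + a.(0 | 0)) :: -a-> v1, -c-> v2
  v1 = c.(0 | 0) | (0 | 0) :: -c-> v3
  v2 = 0 | 0 | (0 + a.(0 | 0)) :: -a-> v3
  v3 = 0 | 0 | (0 | 0) :: deadlocked
Coarsest stable partition (strong bisimilarity classes):
  B0 = {u0, v0}
  B1 = {u2, v2}
  B2 = {u3, v3}
  B3 = {u1, v1}
u0 ∈ B0, v0 ∈ B0 → same block
Bisimilar ⇒ trace-equivalent.

YES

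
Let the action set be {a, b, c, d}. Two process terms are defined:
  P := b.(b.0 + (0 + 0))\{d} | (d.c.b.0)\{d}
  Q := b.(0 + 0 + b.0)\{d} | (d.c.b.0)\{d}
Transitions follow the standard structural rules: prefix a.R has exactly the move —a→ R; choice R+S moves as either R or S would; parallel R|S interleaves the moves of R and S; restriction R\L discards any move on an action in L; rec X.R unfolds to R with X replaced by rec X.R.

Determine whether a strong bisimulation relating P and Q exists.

bisimilar

Reachable graph of P (3 states):
  s0 = b.(b.0 + (0 + 0))\{d} | (d.c.b.0)\{d} ⊢ =b=> s1
  s1 = (b.0 + (0 + 0))\{d} | (d.c.b.0)\{d} ⊢ =b=> s2
  s2 = 0\{d} | (d.c.b.0)\{d} ⊢ ·
Reachable graph of Q (3 states):
  t0 = b.(0 + 0 + b.0)\{d} | (d.c.b.0)\{d} ⊢ =b=> t1
  t1 = (0 + 0 + b.0)\{d} | (d.c.b.0)\{d} ⊢ =b=> t2
  t2 = 0\{d} | (d.c.b.0)\{d} ⊢ ·
Bisimilarity quotient blocks:
  B0 = {s0, t0}
  B1 = {s1, t1}
  B2 = {s2, t2}
s0 ∈ B0, t0 ∈ B0 → same block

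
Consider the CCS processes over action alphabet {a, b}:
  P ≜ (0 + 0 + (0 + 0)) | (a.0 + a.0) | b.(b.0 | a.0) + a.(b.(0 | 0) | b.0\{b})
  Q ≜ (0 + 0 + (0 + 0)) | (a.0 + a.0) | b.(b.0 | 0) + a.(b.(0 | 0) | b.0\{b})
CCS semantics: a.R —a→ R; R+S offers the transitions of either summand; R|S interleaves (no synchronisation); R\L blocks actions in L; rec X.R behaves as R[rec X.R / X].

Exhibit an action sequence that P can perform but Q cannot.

aba

LTS(P): 14 reachable states
  u0 = (0 + 0 + (0 + 0)) | (a.0 + a.0) | b.(b.0 | a.0) + a.(b.(0 | 0) | b.0\{b}) has moves =a=> u1, =a=> u2, =b=> u3
  u1 = (0 + 0 + (0 + 0)) | 0 | b.(b.0 | a.0) has moves =b=> u4
  u2 = b.(0 | 0) | b.0\{b} has moves =b=> u5, =b=> u6
  u3 = (0 + 0 + (0 + 0)) | (a.0 + a.0) | (b.0 | a.0) has moves =a=> u4, =a=> u7, =b=> u8
  u4 = (0 + 0 + (0 + 0)) | 0 | (b.0 | a.0) has moves =a=> u9, =b=> u10
  u5 = 0 | 0 | b.0\{b} has moves =b=> u11
  u6 = b.(0 | 0) | 0\{b} has moves =b=> u11
  u7 = (0 + 0 + (0 + 0)) | (a.0 + a.0) | (b.0 | 0) has moves =a=> u9, =b=> u12
  u8 = (0 + 0 + (0 + 0)) | (a.0 + a.0) | (0 | a.0) has moves =a=> u10, =a=> u12
  u9 = (0 + 0 + (0 + 0)) | 0 | (b.0 | 0) has moves =b=> u13
  u10 = (0 + 0 + (0 + 0)) | 0 | (0 | a.0) has moves =a=> u13
  u11 = 0 | 0 | 0\{b} has moves stopped
  u12 = (0 + 0 + (0 + 0)) | (a.0 + a.0) | (0 | 0) has moves =a=> u13
  u13 = (0 + 0 + (0 + 0)) | 0 | (0 | 0) has moves stopped
LTS(Q): 10 reachable states
  v0 = (0 + 0 + (0 + 0)) | (a.0 + a.0) | b.(b.0 | 0) + a.(b.(0 | 0) | b.0\{b}) has moves =a=> v1, =a=> v2, =b=> v3
  v1 = (0 + 0 + (0 + 0)) | 0 | b.(b.0 | 0) has moves =b=> v4
  v2 = b.(0 | 0) | b.0\{b} has moves =b=> v5, =b=> v6
  v3 = (0 + 0 + (0 + 0)) | (a.0 + a.0) | (b.0 | 0) has moves =a=> v4, =b=> v7
  v4 = (0 + 0 + (0 + 0)) | 0 | (b.0 | 0) has moves =b=> v8
  v5 = 0 | 0 | b.0\{b} has moves =b=> v9
  v6 = b.(0 | 0) | 0\{b} has moves =b=> v9
  v7 = (0 + 0 + (0 + 0)) | (a.0 + a.0) | (0 | 0) has moves =a=> v8
  v8 = (0 + 0 + (0 + 0)) | 0 | (0 | 0) has moves stopped
  v9 = 0 | 0 | 0\{b} has moves stopped
Trace ⟨aba⟩ through P, begin at {u0}:
  step 1 (a): {u1, u2}
  step 2 (b): {u4, u5, u6}
  step 3 (a): {u9}
  — P admits the full trace.
Trace ⟨aba⟩ through Q, begin at {v0}:
  step 1 (a): {v1, v2}
  step 2 (b): {v4, v5, v6}
  step 3 (a): ∅ (Q stuck)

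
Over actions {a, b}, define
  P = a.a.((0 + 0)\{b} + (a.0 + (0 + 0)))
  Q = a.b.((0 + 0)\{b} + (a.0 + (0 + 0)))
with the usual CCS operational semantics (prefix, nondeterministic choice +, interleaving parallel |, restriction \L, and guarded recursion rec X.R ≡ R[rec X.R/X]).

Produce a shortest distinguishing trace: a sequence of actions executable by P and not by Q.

aa

P's transition system — 4 states:
  m0 = a.a.((0 + 0)\{b} + (a.0 + (0 + 0))) :: =a=> m1
  m1 = a.((0 + 0)\{b} + (a.0 + (0 + 0))) :: =a=> m2
  m2 = (0 + 0)\{b} + (a.0 + (0 + 0)) :: =a=> m3
  m3 = 0 :: deadlocked
Q's transition system — 4 states:
  n0 = a.b.((0 + 0)\{b} + (a.0 + (0 + 0))) :: =a=> n1
  n1 = b.((0 + 0)\{b} + (a.0 + (0 + 0))) :: =b=> n2
  n2 = (0 + 0)\{b} + (a.0 + (0 + 0)) :: =a=> n3
  n3 = 0 :: deadlocked
Run σ = ⟨aa⟩ on P: start {m0}
  after a @ step 1: {m1}
  after a @ step 2: {m2}
  — P admits the full trace.
Run σ = ⟨aa⟩ on Q: start {n0}
  after a @ step 1: {n1}
  after a @ step 2: ∅  — Q cannot continue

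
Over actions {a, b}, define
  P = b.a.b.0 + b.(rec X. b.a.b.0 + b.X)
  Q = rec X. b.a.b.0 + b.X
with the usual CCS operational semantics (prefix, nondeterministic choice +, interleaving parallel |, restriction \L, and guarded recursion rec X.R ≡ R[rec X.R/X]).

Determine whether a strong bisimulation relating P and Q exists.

Reachable graph of P (5 states):
  s0 = b.a.b.0 + b.(rec X. b.a.b.0 + b.X) has moves ··b··> s1, ··b··> s2
  s1 = a.b.0 has moves ··a··> s3
  s2 = rec X. b.a.b.0 + b.X has moves ··b··> s1, ··b··> s2
  s3 = b.0 has moves ··b··> s4
  s4 = 0 has moves (no moves)
Reachable graph of Q (4 states):
  t0 = rec X. b.a.b.0 + b.X has moves ··b··> t0, ··b··> t1
  t1 = a.b.0 has moves ··a··> t2
  t2 = b.0 has moves ··b··> t3
  t3 = 0 has moves (no moves)
Bisimilarity quotient blocks:
  B0 = {s0, s2, t0}
  B1 = {s1, t1}
  B2 = {s3, t2}
  B3 = {s4, t3}
s0 ∈ B0, t0 ∈ B0 → same block

bisimilar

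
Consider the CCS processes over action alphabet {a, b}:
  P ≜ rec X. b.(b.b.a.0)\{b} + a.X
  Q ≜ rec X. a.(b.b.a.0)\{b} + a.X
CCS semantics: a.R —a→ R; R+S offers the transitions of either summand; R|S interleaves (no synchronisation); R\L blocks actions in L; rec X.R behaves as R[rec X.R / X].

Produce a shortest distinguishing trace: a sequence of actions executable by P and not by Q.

b

P's transition system — 2 states:
  m0 = rec X. b.(b.b.a.0)\{b} + a.X has moves =a=> m0, =b=> m1
  m1 = (b.b.a.0)\{b} has moves deadlocked
Q's transition system — 2 states:
  n0 = rec X. a.(b.b.a.0)\{b} + a.X has moves =a=> n0, =a=> n1
  n1 = (b.b.a.0)\{b} has moves deadlocked
Executing b from P (initial set {m0}):
  step 1 (b): {m1}
  — P admits the full trace.
Executing b from Q (initial set {n0}):
  step 1 (b): no successor for Q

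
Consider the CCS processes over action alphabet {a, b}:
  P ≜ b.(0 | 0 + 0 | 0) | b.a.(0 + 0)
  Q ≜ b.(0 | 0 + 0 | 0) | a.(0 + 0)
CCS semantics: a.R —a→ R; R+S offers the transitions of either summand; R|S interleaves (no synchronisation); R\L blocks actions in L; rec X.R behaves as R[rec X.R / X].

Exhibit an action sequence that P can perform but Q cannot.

bb

P's transition system — 6 states:
  m0 = b.(0 | 0 + 0 | 0) | b.a.(0 + 0) | -b-> m1, -b-> m2
  m1 = (0 | 0 + 0 | 0) | b.a.(0 + 0) | -b-> m3
  m2 = b.(0 | 0 + 0 | 0) | a.(0 + 0) | -a-> m4, -b-> m3
  m3 = (0 | 0 + 0 | 0) | a.(0 + 0) | -a-> m5
  m4 = b.(0 | 0 + 0 | 0) | (0 + 0) | -b-> m5
  m5 = (0 | 0 + 0 | 0) | (0 + 0) | deadlocked
Q's transition system — 4 states:
  n0 = b.(0 | 0 + 0 | 0) | a.(0 + 0) | -a-> n1, -b-> n2
  n1 = b.(0 | 0 + 0 | 0) | (0 + 0) | -b-> n3
  n2 = (0 | 0 + 0 | 0) | a.(0 + 0) | -a-> n3
  n3 = (0 | 0 + 0 | 0) | (0 + 0) | deadlocked
Executing bb from P (initial set {m0}):
  after b @ step 1: {m1, m2}
  after b @ step 2: {m3}
  ✓ P
Executing bb from Q (initial set {n0}):
  after b @ step 1: {n2}
  after b @ step 2: no successor for Q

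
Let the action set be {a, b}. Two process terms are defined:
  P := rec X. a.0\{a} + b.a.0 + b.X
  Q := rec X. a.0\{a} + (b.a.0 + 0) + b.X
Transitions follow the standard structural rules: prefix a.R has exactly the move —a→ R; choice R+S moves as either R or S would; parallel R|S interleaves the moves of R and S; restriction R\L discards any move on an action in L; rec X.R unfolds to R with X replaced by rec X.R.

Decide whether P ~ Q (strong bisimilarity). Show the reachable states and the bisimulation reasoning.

LTS(P): 4 reachable states
  p0 = rec X. a.0\{a} + b.a.0 + b.X ⊢ -a-> p1, -b-> p0, -b-> p2
  p1 = 0\{a} ⊢ ·
  p2 = a.0 ⊢ -a-> p3
  p3 = 0 ⊢ ·
LTS(Q): 4 reachable states
  q0 = rec X. a.0\{a} + (b.a.0 + 0) + b.X ⊢ -a-> q1, -b-> q0, -b-> q2
  q1 = 0\{a} ⊢ ·
  q2 = a.0 ⊢ -a-> q3
  q3 = 0 ⊢ ·
Coarsest stable partition (strong bisimilarity classes):
  B0 = {p0, q0}
  B1 = {p1, p3, q1, q3}
  B2 = {p2, q2}
p0 ∈ B0, q0 ∈ B0 → same block

YES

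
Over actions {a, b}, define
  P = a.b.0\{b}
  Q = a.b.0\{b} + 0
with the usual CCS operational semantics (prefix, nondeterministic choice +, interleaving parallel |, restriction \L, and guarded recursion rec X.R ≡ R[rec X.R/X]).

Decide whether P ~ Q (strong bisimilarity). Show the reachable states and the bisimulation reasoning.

bisimilar

LTS(P): 3 reachable states
  m0 = a.b.0\{b} has moves =a=> m1
  m1 = b.0\{b} has moves =b=> m2
  m2 = 0\{b} has moves (no moves)
LTS(Q): 3 reachable states
  n0 = a.b.0\{b} + 0 has moves =a=> n1
  n1 = b.0\{b} has moves =b=> n2
  n2 = 0\{b} has moves (no moves)
Coarsest stable partition (strong bisimilarity classes):
  B0 = {m0, n0}
  B1 = {m1, n1}
  B2 = {m2, n2}
m0 ∈ B0, n0 ∈ B0 → same block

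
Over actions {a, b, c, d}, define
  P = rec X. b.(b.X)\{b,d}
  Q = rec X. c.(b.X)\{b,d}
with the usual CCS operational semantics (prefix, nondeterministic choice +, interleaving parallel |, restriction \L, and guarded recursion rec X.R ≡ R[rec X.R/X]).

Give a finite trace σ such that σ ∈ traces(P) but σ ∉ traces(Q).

Reachable graph of P (2 states):
  u0 = rec X. b.(b.X)\{b,d} has moves --b--▸ u1
  u1 = (b.(rec X. b.(b.X)\{b,d}))\{b,d} has moves stopped
Reachable graph of Q (2 states):
  v0 = rec X. c.(b.X)\{b,d} has moves --c--▸ v1
  v1 = (b.(rec X. c.(b.X)\{b,d}))\{b,d} has moves stopped
Trace ⟨b⟩ through P, begin at {u0}:
  after b @ step 1: {u1}
  — P admits the full trace.
Trace ⟨b⟩ through Q, begin at {v0}:
  after b @ step 1: ∅  — Q cannot continue

b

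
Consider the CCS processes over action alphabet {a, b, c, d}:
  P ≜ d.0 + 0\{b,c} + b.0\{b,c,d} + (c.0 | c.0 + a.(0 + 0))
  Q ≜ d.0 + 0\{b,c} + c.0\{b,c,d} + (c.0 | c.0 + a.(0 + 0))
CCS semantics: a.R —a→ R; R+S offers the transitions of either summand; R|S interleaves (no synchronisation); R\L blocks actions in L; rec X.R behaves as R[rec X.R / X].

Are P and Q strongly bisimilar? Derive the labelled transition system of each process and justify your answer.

not bisimilar

P's transition system — 7 states:
  u0 = d.0 + 0\{b,c} + b.0\{b,c,d} + (c.0 | c.0 + a.(0 + 0)) has moves ··a··> u1, ··b··> u2, ··c··> u3, ··c··> u4, ··d··> u5
  u1 = 0 + 0 has moves (no moves)
  u2 = 0\{b,c,d} has moves (no moves)
  u3 = 0 | c.0 has moves ··c··> u6
  u4 = c.0 | 0 has moves ··c··> u6
  u5 = 0 has moves (no moves)
  u6 = 0 | 0 has moves (no moves)
Q's transition system — 7 states:
  v0 = d.0 + 0\{b,c} + c.0\{b,c,d} + (c.0 | c.0 + a.(0 + 0)) has moves ··a··> v1, ··c··> v2, ··c··> v3, ··c··> v4, ··d··> v5
  v1 = 0 + 0 has moves (no moves)
  v2 = 0 | c.0 has moves ··c··> v6
  v3 = 0\{b,c,d} has moves (no moves)
  v4 = c.0 | 0 has moves ··c··> v6
  v5 = 0 has moves (no moves)
  v6 = 0 | 0 has moves (no moves)
Bisimilarity quotient blocks:
  B0 = {u0}
  B1 = {u1, u2, u5, u6, v1, v3, v5, v6}
  B2 = {u3, u4, v2, v4}
  B3 = {v0}
u0 ∈ B0, v0 ∈ B3 → different blocks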